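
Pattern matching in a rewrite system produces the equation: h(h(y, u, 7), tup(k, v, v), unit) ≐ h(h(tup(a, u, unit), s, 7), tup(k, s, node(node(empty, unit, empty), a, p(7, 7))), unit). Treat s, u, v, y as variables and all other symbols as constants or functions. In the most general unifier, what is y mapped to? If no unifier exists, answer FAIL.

Decompose h/3: h(y, u, 7) ≐ h(tup(a, u, unit), s, 7),  tup(k, v, v) ≐ tup(k, s, node(node(empty, unit, empty), a, p(7, 7))),  unit ≐ unit.
Decompose h/3: y ≐ tup(a, u, unit),  u ≐ s,  7 ≐ 7.
Bind y := tup(a, u, unit); no other remaining equation mentions y.
Bind u := s; no other remaining equation mentions u. Substituting into the earlier binding gives y := tup(a, s, unit).
Delete trivial equation 7 ≐ 7.
Decompose tup/3: k ≐ k,  v ≐ s,  v ≐ node(node(empty, unit, empty), a, p(7, 7)).
Delete trivial equation k ≐ k.
Bind v := s; substituting into the one remaining equation that mentions v gives: s ≐ node(node(empty, unit, empty), a, p(7, 7)).
Bind s := node(node(empty, unit, empty), a, p(7, 7)); no other remaining equation mentions s. Substituting into the earlier bindings gives y := tup(a, node(node(empty, unit, empty), a, p(7, 7)), unit), u := node(node(empty, unit, empty), a, p(7, 7)), v := node(node(empty, unit, empty), a, p(7, 7)).
Delete trivial equation unit ≐ unit.
MGU = { y ↦ tup(a, node(node(empty, unit, empty), a, p(7, 7)), unit), u ↦ node(node(empty, unit, empty), a, p(7, 7)), v ↦ node(node(empty, unit, empty), a, p(7, 7)), s ↦ node(node(empty, unit, empty), a, p(7, 7)) }, so y ↦ tup(a, node(node(empty, unit, empty), a, p(7, 7)), unit).

tup(a, node(node(empty, unit, empty), a, p(7, 7)), unit)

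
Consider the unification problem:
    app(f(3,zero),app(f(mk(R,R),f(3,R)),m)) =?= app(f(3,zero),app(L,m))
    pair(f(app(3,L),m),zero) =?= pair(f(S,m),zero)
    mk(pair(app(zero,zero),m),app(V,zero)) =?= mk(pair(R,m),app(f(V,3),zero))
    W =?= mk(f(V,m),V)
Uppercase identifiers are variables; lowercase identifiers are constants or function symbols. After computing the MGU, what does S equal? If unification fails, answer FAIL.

FAIL

Decompose app/2: f(3,zero) =?= f(3,zero),  app(f(mk(R,R),f(3,R)),m) =?= app(L,m).
Delete trivial equation f(3,zero) =?= f(3,zero).
Decompose app/2: f(mk(R,R),f(3,R)) =?= L,  m =?= m.
Bind L := f(mk(R,R),f(3,R)); substituting into the one remaining equation that mentions L gives: pair(f(app(3,f(mk(R,R),f(3,R))),m),zero) =?= pair(f(S,m),zero).
Delete trivial equation m =?= m.
Decompose pair/2: f(app(3,f(mk(R,R),f(3,R))),m) =?= f(S,m),  zero =?= zero.
Decompose f/2: app(3,f(mk(R,R),f(3,R))) =?= S,  m =?= m.
Bind S := app(3,f(mk(R,R),f(3,R))); no other remaining equation mentions S.
Delete trivial equation m =?= m.
Delete trivial equation zero =?= zero.
Decompose mk/2: pair(app(zero,zero),m) =?= pair(R,m),  app(V,zero) =?= app(f(V,3),zero).
Decompose pair/2: app(zero,zero) =?= R,  m =?= m.
Bind R := app(zero,zero); no other remaining equation mentions R. Substituting into the earlier bindings gives L := f(mk(app(zero,zero),app(zero,zero)),f(3,app(zero,zero))), S := app(3,f(mk(app(zero,zero),app(zero,zero)),f(3,app(zero,zero)))).
Delete trivial equation m =?= m.
Decompose app/2: V =?= f(V,3),  zero =?= zero.
Occurs check fails: V occurs in f(V,3); the equation V =?= f(V,3) has no finite solution.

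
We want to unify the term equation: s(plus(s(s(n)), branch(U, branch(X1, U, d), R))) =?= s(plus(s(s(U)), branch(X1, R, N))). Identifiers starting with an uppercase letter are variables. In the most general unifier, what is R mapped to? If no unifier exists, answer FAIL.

Decompose s/1: plus(s(s(n)), branch(U, branch(X1, U, d), R)) =?= plus(s(s(U)), branch(X1, R, N)).
Decompose plus/2: s(s(n)) =?= s(s(U)),  branch(U, branch(X1, U, d), R) =?= branch(X1, R, N).
Decompose s/1: s(n) =?= s(U).
Decompose s/1: n =?= U.
Bind U := n; substituting into the remaining equation gives: branch(n, branch(X1, n, d), R) =?= branch(X1, R, N).
Decompose branch/3: n =?= X1,  branch(X1, n, d) =?= R,  R =?= N.
Bind X1 := n; substituting into the one remaining equation that mentions X1 gives: branch(n, n, d) =?= R.
Bind R := branch(n, n, d); substituting into the remaining equation gives: branch(n, n, d) =?= N.
Bind N := branch(n, n, d).
MGU = { U ↦ n, X1 ↦ n, R ↦ branch(n, n, d), N ↦ branch(n, n, d) }, so R ↦ branch(n, n, d).

branch(n, n, d)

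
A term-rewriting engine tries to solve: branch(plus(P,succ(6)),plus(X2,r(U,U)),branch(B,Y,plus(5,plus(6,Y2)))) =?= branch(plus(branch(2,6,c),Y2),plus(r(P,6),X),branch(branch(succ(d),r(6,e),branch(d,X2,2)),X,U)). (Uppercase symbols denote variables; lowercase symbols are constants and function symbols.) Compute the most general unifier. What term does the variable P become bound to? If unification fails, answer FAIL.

Decompose branch/3: plus(P,succ(6)) =?= plus(branch(2,6,c),Y2),  plus(X2,r(U,U)) =?= plus(r(P,6),X),  branch(B,Y,plus(5,plus(6,Y2))) =?= branch(branch(succ(d),r(6,e),branch(d,X2,2)),X,U).
Decompose plus/2: P =?= branch(2,6,c),  succ(6) =?= Y2.
Bind P := branch(2,6,c); substituting into the one remaining equation that mentions P gives: plus(X2,r(U,U)) =?= plus(r(branch(2,6,c),6),X).
Bind Y2 := succ(6); substituting into the one remaining equation that mentions Y2 gives: branch(B,Y,plus(5,plus(6,succ(6)))) =?= branch(branch(succ(d),r(6,e),branch(d,X2,2)),X,U).
Decompose plus/2: X2 =?= r(branch(2,6,c),6),  r(U,U) =?= X.
Bind X2 := r(branch(2,6,c),6); substituting into the one remaining equation that mentions X2 gives: branch(B,Y,plus(5,plus(6,succ(6)))) =?= branch(branch(succ(d),r(6,e),branch(d,r(branch(2,6,c),6),2)),X,U).
Bind X := r(U,U); substituting into the remaining equation gives: branch(B,Y,plus(5,plus(6,succ(6)))) =?= branch(branch(succ(d),r(6,e),branch(d,r(branch(2,6,c),6),2)),r(U,U),U).
Decompose branch/3: B =?= branch(succ(d),r(6,e),branch(d,r(branch(2,6,c),6),2)),  Y =?= r(U,U),  plus(5,plus(6,succ(6))) =?= U.
Bind B := branch(succ(d),r(6,e),branch(d,r(branch(2,6,c),6),2)); no other remaining equation mentions B.
Bind Y := r(U,U); no other remaining equation mentions Y.
Bind U := plus(5,plus(6,succ(6))). Substituting into the earlier bindings gives X := r(plus(5,plus(6,succ(6))),plus(5,plus(6,succ(6)))), Y := r(plus(5,plus(6,succ(6))),plus(5,plus(6,succ(6)))).
MGU = { P := branch(2,6,c), Y2 := succ(6), X2 := r(branch(2,6,c),6), X := r(plus(5,plus(6,succ(6))),plus(5,plus(6,succ(6)))), B := branch(succ(d),r(6,e),branch(d,r(branch(2,6,c),6),2)), Y := r(plus(5,plus(6,succ(6))),plus(5,plus(6,succ(6)))), U := plus(5,plus(6,succ(6))) }, so P := branch(2,6,c).

branch(2,6,c)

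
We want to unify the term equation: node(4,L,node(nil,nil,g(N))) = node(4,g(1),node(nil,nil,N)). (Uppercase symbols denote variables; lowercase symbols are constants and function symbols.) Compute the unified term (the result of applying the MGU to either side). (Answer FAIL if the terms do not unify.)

FAIL

Decompose node/3: 4 = 4,  L = g(1),  node(nil,nil,g(N)) = node(nil,nil,N).
Delete trivial equation 4 = 4.
Bind L := g(1); no other remaining equation mentions L.
Decompose node/3: nil = nil,  nil = nil,  g(N) = N.
Delete trivial equation nil = nil.
Delete trivial equation nil = nil.
Occurs check fails: N occurs in g(N); the equation N = g(N) has no finite solution.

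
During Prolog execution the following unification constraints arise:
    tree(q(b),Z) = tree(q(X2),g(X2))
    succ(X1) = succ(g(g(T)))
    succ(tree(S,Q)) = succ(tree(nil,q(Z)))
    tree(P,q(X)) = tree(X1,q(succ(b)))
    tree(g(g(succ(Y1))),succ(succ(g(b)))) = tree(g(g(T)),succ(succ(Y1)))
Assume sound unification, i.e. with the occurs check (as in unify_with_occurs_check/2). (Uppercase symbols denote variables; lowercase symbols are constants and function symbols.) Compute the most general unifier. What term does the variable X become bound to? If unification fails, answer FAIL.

succ(b)

Decompose tree/2: q(b) = q(X2),  Z = g(X2).
Decompose q/1: b = X2.
Bind X2 := b; substituting into the one remaining equation that mentions X2 gives: Z = g(b).
Bind Z := g(b); substituting into the one remaining equation that mentions Z gives: succ(tree(S,Q)) = succ(tree(nil,q(g(b)))).
Decompose succ/1: X1 = g(g(T)).
Bind X1 := g(g(T)); substituting into the one remaining equation that mentions X1 gives: tree(P,q(X)) = tree(g(g(T)),q(succ(b))).
Decompose succ/1: tree(S,Q) = tree(nil,q(g(b))).
Decompose tree/2: S = nil,  Q = q(g(b)).
Bind S := nil; no other remaining equation mentions S.
Bind Q := q(g(b)); no other remaining equation mentions Q.
Decompose tree/2: P = g(g(T)),  q(X) = q(succ(b)).
Bind P := g(g(T)); no other remaining equation mentions P.
Decompose q/1: X = succ(b).
Bind X := succ(b); no other remaining equation mentions X.
Decompose tree/2: g(g(succ(Y1))) = g(g(T)),  succ(succ(g(b))) = succ(succ(Y1)).
Decompose g/1: g(succ(Y1)) = g(T).
Decompose g/1: succ(Y1) = T.
Bind T := succ(Y1); no other remaining equation mentions T. Substituting into the earlier bindings gives X1 := g(g(succ(Y1))), P := g(g(succ(Y1))).
Decompose succ/1: succ(g(b)) = succ(Y1).
Decompose succ/1: g(b) = Y1.
Bind Y1 := g(b). Substituting into the earlier bindings gives X1 := g(g(succ(g(b)))), P := g(g(succ(g(b)))), T := succ(g(b)).
MGU = { X2 -> b, Z -> g(b), X1 -> g(g(succ(g(b)))), S -> nil, Q -> q(g(b)), P -> g(g(succ(g(b)))), X -> succ(b), T -> succ(g(b)), Y1 -> g(b) }, so X -> succ(b).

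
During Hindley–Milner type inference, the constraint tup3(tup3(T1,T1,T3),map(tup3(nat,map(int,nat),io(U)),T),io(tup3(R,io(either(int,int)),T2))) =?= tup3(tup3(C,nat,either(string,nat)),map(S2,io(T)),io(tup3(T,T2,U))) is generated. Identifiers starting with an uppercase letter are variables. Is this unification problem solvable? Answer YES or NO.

NO

Decompose tup3/3: tup3(T1,T1,T3) =?= tup3(C,nat,either(string,nat)),  map(tup3(nat,map(int,nat),io(U)),T) =?= map(S2,io(T)),  io(tup3(R,io(either(int,int)),T2)) =?= io(tup3(T,T2,U)).
Decompose tup3/3: T1 =?= C,  T1 =?= nat,  T3 =?= either(string,nat).
Bind T1 := C; substituting into the one remaining equation that mentions T1 gives: C =?= nat.
Bind C := nat; no other remaining equation mentions C. Substituting into the earlier binding gives T1 := nat.
Bind T3 := either(string,nat); no other remaining equation mentions T3.
Decompose map/2: tup3(nat,map(int,nat),io(U)) =?= S2,  T =?= io(T).
Bind S2 := tup3(nat,map(int,nat),io(U)); no other remaining equation mentions S2.
Occurs check fails: T occurs in io(T); the equation T =?= io(T) has no finite solution.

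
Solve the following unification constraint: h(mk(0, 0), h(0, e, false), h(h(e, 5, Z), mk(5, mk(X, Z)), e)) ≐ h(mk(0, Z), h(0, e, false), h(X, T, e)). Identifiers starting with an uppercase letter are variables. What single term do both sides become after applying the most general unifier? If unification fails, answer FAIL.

h(mk(0, 0), h(0, e, false), h(h(e, 5, 0), mk(5, mk(h(e, 5, 0), 0)), e))

Decompose h/3: mk(0, 0) ≐ mk(0, Z),  h(0, e, false) ≐ h(0, e, false),  h(h(e, 5, Z), mk(5, mk(X, Z)), e) ≐ h(X, T, e).
Decompose mk/2: 0 ≐ 0,  0 ≐ Z.
Delete trivial equation 0 ≐ 0.
Bind Z := 0; substituting into the one remaining equation that mentions Z gives: h(h(e, 5, 0), mk(5, mk(X, 0)), e) ≐ h(X, T, e).
Delete trivial equation h(0, e, false) ≐ h(0, e, false).
Decompose h/3: h(e, 5, 0) ≐ X,  mk(5, mk(X, 0)) ≐ T,  e ≐ e.
Bind X := h(e, 5, 0); substituting into the one remaining equation that mentions X gives: mk(5, mk(h(e, 5, 0), 0)) ≐ T.
Bind T := mk(5, mk(h(e, 5, 0), 0)); no other remaining equation mentions T.
Delete trivial equation e ≐ e.
Applying the MGU to either side gives h(mk(0, 0), h(0, e, false), h(h(e, 5, 0), mk(5, mk(h(e, 5, 0), 0)), e)).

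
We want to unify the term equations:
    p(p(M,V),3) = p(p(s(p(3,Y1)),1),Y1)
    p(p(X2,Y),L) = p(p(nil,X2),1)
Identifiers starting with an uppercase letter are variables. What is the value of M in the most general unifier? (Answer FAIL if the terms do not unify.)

Decompose p/2: p(M,V) = p(s(p(3,Y1)),1),  3 = Y1.
Decompose p/2: M = s(p(3,Y1)),  V = 1.
Bind M := s(p(3,Y1)); no other remaining equation mentions M.
Bind V := 1; no other remaining equation mentions V.
Bind Y1 := 3; no other remaining equation mentions Y1. Substituting into the earlier binding gives M := s(p(3,3)).
Decompose p/2: p(X2,Y) = p(nil,X2),  L = 1.
Decompose p/2: X2 = nil,  Y = X2.
Bind X2 := nil; substituting into the one remaining equation that mentions X2 gives: Y = nil.
Bind Y := nil; no other remaining equation mentions Y.
Bind L := 1.
MGU = { M -> s(p(3,3)), V -> 1, Y1 -> 3, X2 -> nil, Y -> nil, L -> 1 }, so M -> s(p(3,3)).

s(p(3,3))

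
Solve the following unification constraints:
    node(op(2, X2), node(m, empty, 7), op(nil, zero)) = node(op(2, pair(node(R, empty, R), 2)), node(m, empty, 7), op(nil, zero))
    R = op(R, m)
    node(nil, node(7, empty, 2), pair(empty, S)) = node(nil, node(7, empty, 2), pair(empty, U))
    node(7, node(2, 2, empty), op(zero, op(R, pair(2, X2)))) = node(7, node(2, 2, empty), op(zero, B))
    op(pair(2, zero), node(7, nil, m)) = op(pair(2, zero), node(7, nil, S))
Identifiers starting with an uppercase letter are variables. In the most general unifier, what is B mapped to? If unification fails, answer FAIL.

Decompose node/3: op(2, X2) = op(2, pair(node(R, empty, R), 2)),  node(m, empty, 7) = node(m, empty, 7),  op(nil, zero) = op(nil, zero).
Decompose op/2: 2 = 2,  X2 = pair(node(R, empty, R), 2).
Delete trivial equation 2 = 2.
Bind X2 := pair(node(R, empty, R), 2); substituting into the one remaining equation that mentions X2 gives: node(7, node(2, 2, empty), op(zero, op(R, pair(2, pair(node(R, empty, R), 2))))) = node(7, node(2, 2, empty), op(zero, B)).
Delete trivial equation node(m, empty, 7) = node(m, empty, 7).
Delete trivial equation op(nil, zero) = op(nil, zero).
Occurs check fails: R occurs in op(R, m); the equation R = op(R, m) has no finite solution.

FAIL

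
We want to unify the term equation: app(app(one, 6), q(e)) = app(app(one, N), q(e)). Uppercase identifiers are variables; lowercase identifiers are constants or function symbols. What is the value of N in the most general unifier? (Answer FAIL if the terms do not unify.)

Decompose app/2: app(one, 6) = app(one, N),  q(e) = q(e).
Decompose app/2: one = one,  6 = N.
Delete trivial equation one = one.
Bind N := 6; no other remaining equation mentions N.
Delete trivial equation q(e) = q(e).
MGU = { N ↦ 6 }, so N ↦ 6.

6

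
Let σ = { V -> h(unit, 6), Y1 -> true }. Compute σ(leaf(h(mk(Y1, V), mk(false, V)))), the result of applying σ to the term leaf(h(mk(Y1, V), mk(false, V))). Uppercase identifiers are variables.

leaf(h(mk(true, h(unit, 6)), mk(false, h(unit, 6))))

Replace each occurrence of V with h(unit, 6).
Replace each occurrence of Y1 with true.
Result: leaf(h(mk(true, h(unit, 6)), mk(false, h(unit, 6)))).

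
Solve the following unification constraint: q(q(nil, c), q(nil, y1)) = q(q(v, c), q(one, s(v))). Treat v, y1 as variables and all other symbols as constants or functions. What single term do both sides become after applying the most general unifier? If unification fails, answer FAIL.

Decompose q/2: q(nil, c) = q(v, c),  q(nil, y1) = q(one, s(v)).
Decompose q/2: nil = v,  c = c.
Bind v := nil; substituting into the one remaining equation that mentions v gives: q(nil, y1) = q(one, s(nil)).
Delete trivial equation c = c.
Decompose q/2: nil = one,  y1 = s(nil).
Clash: constants nil and one differ; no unifier exists.

FAIL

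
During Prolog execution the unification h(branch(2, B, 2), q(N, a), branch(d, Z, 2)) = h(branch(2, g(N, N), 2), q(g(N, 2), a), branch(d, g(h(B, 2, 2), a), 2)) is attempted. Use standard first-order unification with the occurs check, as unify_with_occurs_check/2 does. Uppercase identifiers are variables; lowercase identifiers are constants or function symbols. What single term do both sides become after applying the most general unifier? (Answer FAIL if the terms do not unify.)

Decompose h/3: branch(2, B, 2) = branch(2, g(N, N), 2),  q(N, a) = q(g(N, 2), a),  branch(d, Z, 2) = branch(d, g(h(B, 2, 2), a), 2).
Decompose branch/3: 2 = 2,  B = g(N, N),  2 = 2.
Delete trivial equation 2 = 2.
Bind B := g(N, N); substituting into the one remaining equation that mentions B gives: branch(d, Z, 2) = branch(d, g(h(g(N, N), 2, 2), a), 2).
Delete trivial equation 2 = 2.
Decompose q/2: N = g(N, 2),  a = a.
Occurs check fails: N occurs in g(N, 2); the equation N = g(N, 2) has no finite solution.

FAIL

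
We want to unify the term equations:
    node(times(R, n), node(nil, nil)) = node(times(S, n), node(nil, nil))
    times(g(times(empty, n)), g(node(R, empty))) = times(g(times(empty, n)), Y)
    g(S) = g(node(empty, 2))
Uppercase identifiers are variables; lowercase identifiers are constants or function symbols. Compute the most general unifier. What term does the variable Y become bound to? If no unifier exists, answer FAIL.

g(node(node(empty, 2), empty))

Decompose node/2: times(R, n) = times(S, n),  node(nil, nil) = node(nil, nil).
Decompose times/2: R = S,  n = n.
Bind R := S; substituting into the one remaining equation that mentions R gives: times(g(times(empty, n)), g(node(S, empty))) = times(g(times(empty, n)), Y).
Delete trivial equation n = n.
Delete trivial equation node(nil, nil) = node(nil, nil).
Decompose times/2: g(times(empty, n)) = g(times(empty, n)),  g(node(S, empty)) = Y.
Delete trivial equation g(times(empty, n)) = g(times(empty, n)).
Bind Y := g(node(S, empty)); no other remaining equation mentions Y.
Decompose g/1: S = node(empty, 2).
Bind S := node(empty, 2). Substituting into the earlier bindings gives R := node(empty, 2), Y := g(node(node(empty, 2), empty)).
MGU = { R ↦ node(empty, 2), Y ↦ g(node(node(empty, 2), empty)), S ↦ node(empty, 2) }, so Y ↦ g(node(node(empty, 2), empty)).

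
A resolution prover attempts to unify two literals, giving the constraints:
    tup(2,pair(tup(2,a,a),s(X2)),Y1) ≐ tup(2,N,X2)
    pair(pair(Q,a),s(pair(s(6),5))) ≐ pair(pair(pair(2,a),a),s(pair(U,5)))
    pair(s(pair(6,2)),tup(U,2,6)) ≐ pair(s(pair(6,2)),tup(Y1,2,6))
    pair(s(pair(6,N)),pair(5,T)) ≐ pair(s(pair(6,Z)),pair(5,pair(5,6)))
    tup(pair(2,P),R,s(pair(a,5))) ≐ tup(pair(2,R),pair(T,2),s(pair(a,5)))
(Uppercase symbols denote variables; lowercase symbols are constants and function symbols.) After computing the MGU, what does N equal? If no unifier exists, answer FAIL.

Decompose tup/3: 2 ≐ 2,  pair(tup(2,a,a),s(X2)) ≐ N,  Y1 ≐ X2.
Delete trivial equation 2 ≐ 2.
Bind N := pair(tup(2,a,a),s(X2)); substituting into the one remaining equation that mentions N gives: pair(s(pair(6,pair(tup(2,a,a),s(X2)))),pair(5,T)) ≐ pair(s(pair(6,Z)),pair(5,pair(5,6))).
Bind Y1 := X2; substituting into the one remaining equation that mentions Y1 gives: pair(s(pair(6,2)),tup(U,2,6)) ≐ pair(s(pair(6,2)),tup(X2,2,6)).
Decompose pair/2: pair(Q,a) ≐ pair(pair(2,a),a),  s(pair(s(6),5)) ≐ s(pair(U,5)).
Decompose pair/2: Q ≐ pair(2,a),  a ≐ a.
Bind Q := pair(2,a); no other remaining equation mentions Q.
Delete trivial equation a ≐ a.
Decompose s/1: pair(s(6),5) ≐ pair(U,5).
Decompose pair/2: s(6) ≐ U,  5 ≐ 5.
Bind U := s(6); substituting into the one remaining equation that mentions U gives: pair(s(pair(6,2)),tup(s(6),2,6)) ≐ pair(s(pair(6,2)),tup(X2,2,6)).
Delete trivial equation 5 ≐ 5.
Decompose pair/2: s(pair(6,2)) ≐ s(pair(6,2)),  tup(s(6),2,6) ≐ tup(X2,2,6).
Delete trivial equation s(pair(6,2)) ≐ s(pair(6,2)).
Decompose tup/3: s(6) ≐ X2,  2 ≐ 2,  6 ≐ 6.
Bind X2 := s(6); substituting into the one remaining equation that mentions X2 gives: pair(s(pair(6,pair(tup(2,a,a),s(s(6))))),pair(5,T)) ≐ pair(s(pair(6,Z)),pair(5,pair(5,6))). Substituting into the earlier bindings gives N := pair(tup(2,a,a),s(s(6))), Y1 := s(6).
Delete trivial equation 2 ≐ 2.
Delete trivial equation 6 ≐ 6.
Decompose pair/2: s(pair(6,pair(tup(2,a,a),s(s(6))))) ≐ s(pair(6,Z)),  pair(5,T) ≐ pair(5,pair(5,6)).
Decompose s/1: pair(6,pair(tup(2,a,a),s(s(6)))) ≐ pair(6,Z).
Decompose pair/2: 6 ≐ 6,  pair(tup(2,a,a),s(s(6))) ≐ Z.
Delete trivial equation 6 ≐ 6.
Bind Z := pair(tup(2,a,a),s(s(6))); no other remaining equation mentions Z.
Decompose pair/2: 5 ≐ 5,  T ≐ pair(5,6).
Delete trivial equation 5 ≐ 5.
Bind T := pair(5,6); substituting into the remaining equation gives: tup(pair(2,P),R,s(pair(a,5))) ≐ tup(pair(2,R),pair(pair(5,6),2),s(pair(a,5))).
Decompose tup/3: pair(2,P) ≐ pair(2,R),  R ≐ pair(pair(5,6),2),  s(pair(a,5)) ≐ s(pair(a,5)).
Decompose pair/2: 2 ≐ 2,  P ≐ R.
Delete trivial equation 2 ≐ 2.
Bind P := R; no other remaining equation mentions P.
Bind R := pair(pair(5,6),2); no other remaining equation mentions R. Substituting into the earlier binding gives P := pair(pair(5,6),2).
Delete trivial equation s(pair(a,5)) ≐ s(pair(a,5)).
MGU = { N -> pair(tup(2,a,a),s(s(6))), Y1 -> s(6), Q -> pair(2,a), U -> s(6), X2 -> s(6), Z -> pair(tup(2,a,a),s(s(6))), T -> pair(5,6), P -> pair(pair(5,6),2), R -> pair(pair(5,6),2) }, so N -> pair(tup(2,a,a),s(s(6))).

pair(tup(2,a,a),s(s(6)))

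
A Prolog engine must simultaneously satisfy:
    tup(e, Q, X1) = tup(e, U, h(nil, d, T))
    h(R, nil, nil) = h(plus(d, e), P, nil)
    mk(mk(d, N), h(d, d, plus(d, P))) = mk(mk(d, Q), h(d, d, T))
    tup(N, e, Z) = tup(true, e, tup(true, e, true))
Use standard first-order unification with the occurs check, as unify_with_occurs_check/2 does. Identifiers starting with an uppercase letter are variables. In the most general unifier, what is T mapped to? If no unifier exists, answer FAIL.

Decompose tup/3: e = e,  Q = U,  X1 = h(nil, d, T).
Delete trivial equation e = e.
Bind Q := U; substituting into the one remaining equation that mentions Q gives: mk(mk(d, N), h(d, d, plus(d, P))) = mk(mk(d, U), h(d, d, T)).
Bind X1 := h(nil, d, T); no other remaining equation mentions X1.
Decompose h/3: R = plus(d, e),  nil = P,  nil = nil.
Bind R := plus(d, e); no other remaining equation mentions R.
Bind P := nil; substituting into the one remaining equation that mentions P gives: mk(mk(d, N), h(d, d, plus(d, nil))) = mk(mk(d, U), h(d, d, T)).
Delete trivial equation nil = nil.
Decompose mk/2: mk(d, N) = mk(d, U),  h(d, d, plus(d, nil)) = h(d, d, T).
Decompose mk/2: d = d,  N = U.
Delete trivial equation d = d.
Bind N := U; substituting into the one remaining equation that mentions N gives: tup(U, e, Z) = tup(true, e, tup(true, e, true)).
Decompose h/3: d = d,  d = d,  plus(d, nil) = T.
Delete trivial equation d = d.
Delete trivial equation d = d.
Bind T := plus(d, nil); no other remaining equation mentions T. Substituting into the earlier binding gives X1 := h(nil, d, plus(d, nil)).
Decompose tup/3: U = true,  e = e,  Z = tup(true, e, true).
Bind U := true; no other remaining equation mentions U. Substituting into the earlier bindings gives Q := true, N := true.
Delete trivial equation e = e.
Bind Z := tup(true, e, true).
MGU = { Q = true, X1 = h(nil, d, plus(d, nil)), R = plus(d, e), P = nil, N = true, T = plus(d, nil), U = true, Z = tup(true, e, true) }, so T = plus(d, nil).

plus(d, nil)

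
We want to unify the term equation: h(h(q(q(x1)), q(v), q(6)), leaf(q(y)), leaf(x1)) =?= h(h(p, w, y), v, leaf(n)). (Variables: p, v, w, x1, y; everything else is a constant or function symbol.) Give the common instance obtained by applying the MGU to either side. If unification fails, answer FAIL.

Decompose h/3: h(q(q(x1)), q(v), q(6)) =?= h(p, w, y),  leaf(q(y)) =?= v,  leaf(x1) =?= leaf(n).
Decompose h/3: q(q(x1)) =?= p,  q(v) =?= w,  q(6) =?= y.
Bind p := q(q(x1)); no other remaining equation mentions p.
Bind w := q(v); no other remaining equation mentions w.
Bind y := q(6); substituting into the one remaining equation that mentions y gives: leaf(q(q(6))) =?= v.
Bind v := leaf(q(q(6))); no other remaining equation mentions v. Substituting into the earlier binding gives w := q(leaf(q(q(6)))).
Decompose leaf/1: x1 =?= n.
Bind x1 := n. Substituting into the earlier binding gives p := q(q(n)).
Applying the MGU to either side gives h(h(q(q(n)), q(leaf(q(q(6)))), q(6)), leaf(q(q(6))), leaf(n)).

h(h(q(q(n)), q(leaf(q(q(6)))), q(6)), leaf(q(q(6))), leaf(n))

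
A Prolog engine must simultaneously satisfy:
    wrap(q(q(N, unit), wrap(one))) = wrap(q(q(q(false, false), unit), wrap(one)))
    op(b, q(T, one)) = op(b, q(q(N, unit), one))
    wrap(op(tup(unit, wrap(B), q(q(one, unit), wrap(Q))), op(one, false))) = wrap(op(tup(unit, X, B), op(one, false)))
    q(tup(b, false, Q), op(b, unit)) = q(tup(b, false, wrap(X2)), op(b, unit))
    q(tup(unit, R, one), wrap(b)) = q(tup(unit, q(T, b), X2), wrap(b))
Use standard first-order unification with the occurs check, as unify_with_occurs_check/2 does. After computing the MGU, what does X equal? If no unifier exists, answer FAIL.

wrap(q(q(one, unit), wrap(wrap(one))))

Decompose wrap/1: q(q(N, unit), wrap(one)) = q(q(q(false, false), unit), wrap(one)).
Decompose q/2: q(N, unit) = q(q(false, false), unit),  wrap(one) = wrap(one).
Decompose q/2: N = q(false, false),  unit = unit.
Bind N := q(false, false); substituting into the one remaining equation that mentions N gives: op(b, q(T, one)) = op(b, q(q(q(false, false), unit), one)).
Delete trivial equation unit = unit.
Delete trivial equation wrap(one) = wrap(one).
Decompose op/2: b = b,  q(T, one) = q(q(q(false, false), unit), one).
Delete trivial equation b = b.
Decompose q/2: T = q(q(false, false), unit),  one = one.
Bind T := q(q(false, false), unit); substituting into the one remaining equation that mentions T gives: q(tup(unit, R, one), wrap(b)) = q(tup(unit, q(q(q(false, false), unit), b), X2), wrap(b)).
Delete trivial equation one = one.
Decompose wrap/1: op(tup(unit, wrap(B), q(q(one, unit), wrap(Q))), op(one, false)) = op(tup(unit, X, B), op(one, false)).
Decompose op/2: tup(unit, wrap(B), q(q(one, unit), wrap(Q))) = tup(unit, X, B),  op(one, false) = op(one, false).
Decompose tup/3: unit = unit,  wrap(B) = X,  q(q(one, unit), wrap(Q)) = B.
Delete trivial equation unit = unit.
Bind X := wrap(B); no other remaining equation mentions X.
Bind B := q(q(one, unit), wrap(Q)); no other remaining equation mentions B. Substituting into the earlier binding gives X := wrap(q(q(one, unit), wrap(Q))).
Delete trivial equation op(one, false) = op(one, false).
Decompose q/2: tup(b, false, Q) = tup(b, false, wrap(X2)),  op(b, unit) = op(b, unit).
Decompose tup/3: b = b,  false = false,  Q = wrap(X2).
Delete trivial equation b = b.
Delete trivial equation false = false.
Bind Q := wrap(X2); no other remaining equation mentions Q. Substituting into the earlier bindings gives X := wrap(q(q(one, unit), wrap(wrap(X2)))), B := q(q(one, unit), wrap(wrap(X2))).
Delete trivial equation op(b, unit) = op(b, unit).
Decompose q/2: tup(unit, R, one) = tup(unit, q(q(q(false, false), unit), b), X2),  wrap(b) = wrap(b).
Decompose tup/3: unit = unit,  R = q(q(q(false, false), unit), b),  one = X2.
Delete trivial equation unit = unit.
Bind R := q(q(q(false, false), unit), b); no other remaining equation mentions R.
Bind X2 := one; no other remaining equation mentions X2. Substituting into the earlier bindings gives X := wrap(q(q(one, unit), wrap(wrap(one)))), B := q(q(one, unit), wrap(wrap(one))), Q := wrap(one).
Delete trivial equation wrap(b) = wrap(b).
MGU = { N ↦ q(false, false), T ↦ q(q(false, false), unit), X ↦ wrap(q(q(one, unit), wrap(wrap(one)))), B ↦ q(q(one, unit), wrap(wrap(one))), Q ↦ wrap(one), R ↦ q(q(q(false, false), unit), b), X2 ↦ one }, so X ↦ wrap(q(q(one, unit), wrap(wrap(one)))).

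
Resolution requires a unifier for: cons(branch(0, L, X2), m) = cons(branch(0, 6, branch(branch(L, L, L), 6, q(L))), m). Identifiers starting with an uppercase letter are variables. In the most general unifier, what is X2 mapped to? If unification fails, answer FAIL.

branch(branch(6, 6, 6), 6, q(6))

Decompose cons/2: branch(0, L, X2) = branch(0, 6, branch(branch(L, L, L), 6, q(L))),  m = m.
Decompose branch/3: 0 = 0,  L = 6,  X2 = branch(branch(L, L, L), 6, q(L)).
Delete trivial equation 0 = 0.
Bind L := 6; substituting into the one remaining equation that mentions L gives: X2 = branch(branch(6, 6, 6), 6, q(6)).
Bind X2 := branch(branch(6, 6, 6), 6, q(6)); no other remaining equation mentions X2.
Delete trivial equation m = m.
MGU = { L -> 6, X2 -> branch(branch(6, 6, 6), 6, q(6)) }, so X2 -> branch(branch(6, 6, 6), 6, q(6)).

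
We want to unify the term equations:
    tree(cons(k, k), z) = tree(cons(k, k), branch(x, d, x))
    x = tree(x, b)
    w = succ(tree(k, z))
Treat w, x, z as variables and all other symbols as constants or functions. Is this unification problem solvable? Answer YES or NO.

NO

Decompose tree/2: cons(k, k) = cons(k, k),  z = branch(x, d, x).
Delete trivial equation cons(k, k) = cons(k, k).
Bind z := branch(x, d, x); substituting into the one remaining equation that mentions z gives: w = succ(tree(k, branch(x, d, x))).
Occurs check fails: x occurs in tree(x, b); the equation x = tree(x, b) has no finite solution.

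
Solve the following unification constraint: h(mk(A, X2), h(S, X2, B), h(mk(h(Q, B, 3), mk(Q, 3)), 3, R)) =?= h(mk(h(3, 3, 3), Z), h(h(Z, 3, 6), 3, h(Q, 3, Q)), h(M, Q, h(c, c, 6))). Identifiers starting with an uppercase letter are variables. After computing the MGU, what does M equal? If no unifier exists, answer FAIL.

mk(h(3, h(3, 3, 3), 3), mk(3, 3))

Decompose h/3: mk(A, X2) =?= mk(h(3, 3, 3), Z),  h(S, X2, B) =?= h(h(Z, 3, 6), 3, h(Q, 3, Q)),  h(mk(h(Q, B, 3), mk(Q, 3)), 3, R) =?= h(M, Q, h(c, c, 6)).
Decompose mk/2: A =?= h(3, 3, 3),  X2 =?= Z.
Bind A := h(3, 3, 3); no other remaining equation mentions A.
Bind X2 := Z; substituting into the one remaining equation that mentions X2 gives: h(S, Z, B) =?= h(h(Z, 3, 6), 3, h(Q, 3, Q)).
Decompose h/3: S =?= h(Z, 3, 6),  Z =?= 3,  B =?= h(Q, 3, Q).
Bind S := h(Z, 3, 6); no other remaining equation mentions S.
Bind Z := 3; no other remaining equation mentions Z. Substituting into the earlier bindings gives X2 := 3, S := h(3, 3, 6).
Bind B := h(Q, 3, Q); substituting into the remaining equation gives: h(mk(h(Q, h(Q, 3, Q), 3), mk(Q, 3)), 3, R) =?= h(M, Q, h(c, c, 6)).
Decompose h/3: mk(h(Q, h(Q, 3, Q), 3), mk(Q, 3)) =?= M,  3 =?= Q,  R =?= h(c, c, 6).
Bind M := mk(h(Q, h(Q, 3, Q), 3), mk(Q, 3)); no other remaining equation mentions M.
Bind Q := 3; no other remaining equation mentions Q. Substituting into the earlier bindings gives B := h(3, 3, 3), M := mk(h(3, h(3, 3, 3), 3), mk(3, 3)).
Bind R := h(c, c, 6).
MGU = { A ↦ h(3, 3, 3), X2 ↦ 3, S ↦ h(3, 3, 6), Z ↦ 3, B ↦ h(3, 3, 3), M ↦ mk(h(3, h(3, 3, 3), 3), mk(3, 3)), Q ↦ 3, R ↦ h(c, c, 6) }, so M ↦ mk(h(3, h(3, 3, 3), 3), mk(3, 3)).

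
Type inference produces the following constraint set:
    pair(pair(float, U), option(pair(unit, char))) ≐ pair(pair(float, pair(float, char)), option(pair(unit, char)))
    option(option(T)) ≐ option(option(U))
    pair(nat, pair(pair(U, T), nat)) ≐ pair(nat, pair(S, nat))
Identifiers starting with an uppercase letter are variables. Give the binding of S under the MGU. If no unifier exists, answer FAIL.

Decompose pair/2: pair(float, U) ≐ pair(float, pair(float, char)),  option(pair(unit, char)) ≐ option(pair(unit, char)).
Decompose pair/2: float ≐ float,  U ≐ pair(float, char).
Delete trivial equation float ≐ float.
Bind U := pair(float, char); substituting into the 2 remaining equations that mention U gives: option(option(T)) ≐ option(option(pair(float, char))),  pair(nat, pair(pair(pair(float, char), T), nat)) ≐ pair(nat, pair(S, nat)).
Delete trivial equation option(pair(unit, char)) ≐ option(pair(unit, char)).
Decompose option/1: option(T) ≐ option(pair(float, char)).
Decompose option/1: T ≐ pair(float, char).
Bind T := pair(float, char); substituting into the remaining equation gives: pair(nat, pair(pair(pair(float, char), pair(float, char)), nat)) ≐ pair(nat, pair(S, nat)).
Decompose pair/2: nat ≐ nat,  pair(pair(pair(float, char), pair(float, char)), nat) ≐ pair(S, nat).
Delete trivial equation nat ≐ nat.
Decompose pair/2: pair(pair(float, char), pair(float, char)) ≐ S,  nat ≐ nat.
Bind S := pair(pair(float, char), pair(float, char)); no other remaining equation mentions S.
Delete trivial equation nat ≐ nat.
MGU = { U ↦ pair(float, char), T ↦ pair(float, char), S ↦ pair(pair(float, char), pair(float, char)) }, so S ↦ pair(pair(float, char), pair(float, char)).

pair(pair(float, char), pair(float, char))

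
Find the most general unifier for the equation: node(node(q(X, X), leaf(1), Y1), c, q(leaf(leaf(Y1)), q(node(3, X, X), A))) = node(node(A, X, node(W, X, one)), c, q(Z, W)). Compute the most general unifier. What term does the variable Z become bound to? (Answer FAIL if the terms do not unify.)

leaf(leaf(node(q(node(3, leaf(1), leaf(1)), q(leaf(1), leaf(1))), leaf(1), one)))

Decompose node/3: node(q(X, X), leaf(1), Y1) = node(A, X, node(W, X, one)),  c = c,  q(leaf(leaf(Y1)), q(node(3, X, X), A)) = q(Z, W).
Decompose node/3: q(X, X) = A,  leaf(1) = X,  Y1 = node(W, X, one).
Bind A := q(X, X); substituting into the one remaining equation that mentions A gives: q(leaf(leaf(Y1)), q(node(3, X, X), q(X, X))) = q(Z, W).
Bind X := leaf(1); substituting into the 2 remaining equations that mention X gives: Y1 = node(W, leaf(1), one),  q(leaf(leaf(Y1)), q(node(3, leaf(1), leaf(1)), q(leaf(1), leaf(1)))) = q(Z, W). Substituting into the earlier binding gives A := q(leaf(1), leaf(1)).
Bind Y1 := node(W, leaf(1), one); substituting into the one remaining equation that mentions Y1 gives: q(leaf(leaf(node(W, leaf(1), one))), q(node(3, leaf(1), leaf(1)), q(leaf(1), leaf(1)))) = q(Z, W).
Delete trivial equation c = c.
Decompose q/2: leaf(leaf(node(W, leaf(1), one))) = Z,  q(node(3, leaf(1), leaf(1)), q(leaf(1), leaf(1))) = W.
Bind Z := leaf(leaf(node(W, leaf(1), one))); no other remaining equation mentions Z.
Bind W := q(node(3, leaf(1), leaf(1)), q(leaf(1), leaf(1))). Substituting into the earlier bindings gives Y1 := node(q(node(3, leaf(1), leaf(1)), q(leaf(1), leaf(1))), leaf(1), one), Z := leaf(leaf(node(q(node(3, leaf(1), leaf(1)), q(leaf(1), leaf(1))), leaf(1), one))).
MGU = { A ↦ q(leaf(1), leaf(1)), X ↦ leaf(1), Y1 ↦ node(q(node(3, leaf(1), leaf(1)), q(leaf(1), leaf(1))), leaf(1), one), Z ↦ leaf(leaf(node(q(node(3, leaf(1), leaf(1)), q(leaf(1), leaf(1))), leaf(1), one))), W ↦ q(node(3, leaf(1), leaf(1)), q(leaf(1), leaf(1))) }, so Z ↦ leaf(leaf(node(q(node(3, leaf(1), leaf(1)), q(leaf(1), leaf(1))), leaf(1), one))).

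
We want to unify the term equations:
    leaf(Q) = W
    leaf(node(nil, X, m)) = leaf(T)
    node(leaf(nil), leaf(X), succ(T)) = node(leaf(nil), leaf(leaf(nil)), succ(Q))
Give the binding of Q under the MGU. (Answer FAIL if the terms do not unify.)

node(nil, leaf(nil), m)

Bind W := leaf(Q); no other remaining equation mentions W.
Decompose leaf/1: node(nil, X, m) = T.
Bind T := node(nil, X, m); substituting into the remaining equation gives: node(leaf(nil), leaf(X), succ(node(nil, X, m))) = node(leaf(nil), leaf(leaf(nil)), succ(Q)).
Decompose node/3: leaf(nil) = leaf(nil),  leaf(X) = leaf(leaf(nil)),  succ(node(nil, X, m)) = succ(Q).
Delete trivial equation leaf(nil) = leaf(nil).
Decompose leaf/1: X = leaf(nil).
Bind X := leaf(nil); substituting into the remaining equation gives: succ(node(nil, leaf(nil), m)) = succ(Q). Substituting into the earlier binding gives T := node(nil, leaf(nil), m).
Decompose succ/1: node(nil, leaf(nil), m) = Q.
Bind Q := node(nil, leaf(nil), m). Substituting into the earlier binding gives W := leaf(node(nil, leaf(nil), m)).
MGU = { W ↦ leaf(node(nil, leaf(nil), m)), T ↦ node(nil, leaf(nil), m), X ↦ leaf(nil), Q ↦ node(nil, leaf(nil), m) }, so Q ↦ node(nil, leaf(nil), m).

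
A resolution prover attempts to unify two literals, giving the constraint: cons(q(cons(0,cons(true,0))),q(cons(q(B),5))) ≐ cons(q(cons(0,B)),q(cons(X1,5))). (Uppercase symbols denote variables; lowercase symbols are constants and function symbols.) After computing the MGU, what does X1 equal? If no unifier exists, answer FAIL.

Decompose cons/2: q(cons(0,cons(true,0))) ≐ q(cons(0,B)),  q(cons(q(B),5)) ≐ q(cons(X1,5)).
Decompose q/1: cons(0,cons(true,0)) ≐ cons(0,B).
Decompose cons/2: 0 ≐ 0,  cons(true,0) ≐ B.
Delete trivial equation 0 ≐ 0.
Bind B := cons(true,0); substituting into the remaining equation gives: q(cons(q(cons(true,0)),5)) ≐ q(cons(X1,5)).
Decompose q/1: cons(q(cons(true,0)),5) ≐ cons(X1,5).
Decompose cons/2: q(cons(true,0)) ≐ X1,  5 ≐ 5.
Bind X1 := q(cons(true,0)); no other remaining equation mentions X1.
Delete trivial equation 5 ≐ 5.
MGU = { B -> cons(true,0), X1 -> q(cons(true,0)) }, so X1 -> q(cons(true,0)).

q(cons(true,0))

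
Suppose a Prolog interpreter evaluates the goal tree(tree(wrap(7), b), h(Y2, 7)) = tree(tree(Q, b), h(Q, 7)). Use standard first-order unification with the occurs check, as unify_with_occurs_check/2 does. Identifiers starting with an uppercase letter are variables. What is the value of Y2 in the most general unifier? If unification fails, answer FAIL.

Decompose tree/2: tree(wrap(7), b) = tree(Q, b),  h(Y2, 7) = h(Q, 7).
Decompose tree/2: wrap(7) = Q,  b = b.
Bind Q := wrap(7); substituting into the one remaining equation that mentions Q gives: h(Y2, 7) = h(wrap(7), 7).
Delete trivial equation b = b.
Decompose h/2: Y2 = wrap(7),  7 = 7.
Bind Y2 := wrap(7); no other remaining equation mentions Y2.
Delete trivial equation 7 = 7.
MGU = { Q ↦ wrap(7), Y2 ↦ wrap(7) }, so Y2 ↦ wrap(7).

wrap(7)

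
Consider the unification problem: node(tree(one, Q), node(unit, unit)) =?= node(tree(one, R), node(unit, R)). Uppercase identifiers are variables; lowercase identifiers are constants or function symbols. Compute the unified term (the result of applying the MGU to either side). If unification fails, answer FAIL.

node(tree(one, unit), node(unit, unit))

Decompose node/2: tree(one, Q) =?= tree(one, R),  node(unit, unit) =?= node(unit, R).
Decompose tree/2: one =?= one,  Q =?= R.
Delete trivial equation one =?= one.
Bind Q := R; no other remaining equation mentions Q.
Decompose node/2: unit =?= unit,  unit =?= R.
Delete trivial equation unit =?= unit.
Bind R := unit. Substituting into the earlier binding gives Q := unit.
Applying the MGU to either side gives node(tree(one, unit), node(unit, unit)).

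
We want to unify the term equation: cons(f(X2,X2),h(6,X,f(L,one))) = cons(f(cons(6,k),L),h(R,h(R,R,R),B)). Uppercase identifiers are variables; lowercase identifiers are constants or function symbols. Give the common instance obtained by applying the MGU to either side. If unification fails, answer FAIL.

cons(f(cons(6,k),cons(6,k)),h(6,h(6,6,6),f(cons(6,k),one)))

Decompose cons/2: f(X2,X2) = f(cons(6,k),L),  h(6,X,f(L,one)) = h(R,h(R,R,R),B).
Decompose f/2: X2 = cons(6,k),  X2 = L.
Bind X2 := cons(6,k); substituting into the one remaining equation that mentions X2 gives: cons(6,k) = L.
Bind L := cons(6,k); substituting into the remaining equation gives: h(6,X,f(cons(6,k),one)) = h(R,h(R,R,R),B).
Decompose h/3: 6 = R,  X = h(R,R,R),  f(cons(6,k),one) = B.
Bind R := 6; substituting into the one remaining equation that mentions R gives: X = h(6,6,6).
Bind X := h(6,6,6); no other remaining equation mentions X.
Bind B := f(cons(6,k),one).
Applying the MGU to either side gives cons(f(cons(6,k),cons(6,k)),h(6,h(6,6,6),f(cons(6,k),one))).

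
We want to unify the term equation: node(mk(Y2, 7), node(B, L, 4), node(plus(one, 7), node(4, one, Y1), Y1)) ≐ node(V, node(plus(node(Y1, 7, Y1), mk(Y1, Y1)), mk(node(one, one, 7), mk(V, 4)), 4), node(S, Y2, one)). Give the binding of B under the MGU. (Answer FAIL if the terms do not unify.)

Decompose node/3: mk(Y2, 7) ≐ V,  node(B, L, 4) ≐ node(plus(node(Y1, 7, Y1), mk(Y1, Y1)), mk(node(one, one, 7), mk(V, 4)), 4),  node(plus(one, 7), node(4, one, Y1), Y1) ≐ node(S, Y2, one).
Bind V := mk(Y2, 7); substituting into the one remaining equation that mentions V gives: node(B, L, 4) ≐ node(plus(node(Y1, 7, Y1), mk(Y1, Y1)), mk(node(one, one, 7), mk(mk(Y2, 7), 4)), 4).
Decompose node/3: B ≐ plus(node(Y1, 7, Y1), mk(Y1, Y1)),  L ≐ mk(node(one, one, 7), mk(mk(Y2, 7), 4)),  4 ≐ 4.
Bind B := plus(node(Y1, 7, Y1), mk(Y1, Y1)); no other remaining equation mentions B.
Bind L := mk(node(one, one, 7), mk(mk(Y2, 7), 4)); no other remaining equation mentions L.
Delete trivial equation 4 ≐ 4.
Decompose node/3: plus(one, 7) ≐ S,  node(4, one, Y1) ≐ Y2,  Y1 ≐ one.
Bind S := plus(one, 7); no other remaining equation mentions S.
Bind Y2 := node(4, one, Y1); no other remaining equation mentions Y2. Substituting into the earlier bindings gives V := mk(node(4, one, Y1), 7), L := mk(node(one, one, 7), mk(mk(node(4, one, Y1), 7), 4)).
Bind Y1 := one. Substituting into the earlier bindings gives V := mk(node(4, one, one), 7), B := plus(node(one, 7, one), mk(one, one)), L := mk(node(one, one, 7), mk(mk(node(4, one, one), 7), 4)), Y2 := node(4, one, one).
MGU = { V := mk(node(4, one, one), 7), B := plus(node(one, 7, one), mk(one, one)), L := mk(node(one, one, 7), mk(mk(node(4, one, one), 7), 4)), S := plus(one, 7), Y2 := node(4, one, one), Y1 := one }, so B := plus(node(one, 7, one), mk(one, one)).

plus(node(one, 7, one), mk(one, one))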